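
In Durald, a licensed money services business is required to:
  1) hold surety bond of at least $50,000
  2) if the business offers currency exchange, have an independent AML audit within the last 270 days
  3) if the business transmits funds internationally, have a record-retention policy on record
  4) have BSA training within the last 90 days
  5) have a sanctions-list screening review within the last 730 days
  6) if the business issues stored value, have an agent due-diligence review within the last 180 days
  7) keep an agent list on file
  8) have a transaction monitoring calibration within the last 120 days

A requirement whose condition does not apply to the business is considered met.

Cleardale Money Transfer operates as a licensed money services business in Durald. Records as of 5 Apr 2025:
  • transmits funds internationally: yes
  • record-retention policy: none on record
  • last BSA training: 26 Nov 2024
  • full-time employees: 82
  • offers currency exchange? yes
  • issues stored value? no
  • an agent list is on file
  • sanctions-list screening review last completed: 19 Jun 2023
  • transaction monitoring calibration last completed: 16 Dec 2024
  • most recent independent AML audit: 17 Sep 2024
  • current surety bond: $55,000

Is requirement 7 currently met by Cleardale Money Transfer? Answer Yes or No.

Yes

7. agent list present → met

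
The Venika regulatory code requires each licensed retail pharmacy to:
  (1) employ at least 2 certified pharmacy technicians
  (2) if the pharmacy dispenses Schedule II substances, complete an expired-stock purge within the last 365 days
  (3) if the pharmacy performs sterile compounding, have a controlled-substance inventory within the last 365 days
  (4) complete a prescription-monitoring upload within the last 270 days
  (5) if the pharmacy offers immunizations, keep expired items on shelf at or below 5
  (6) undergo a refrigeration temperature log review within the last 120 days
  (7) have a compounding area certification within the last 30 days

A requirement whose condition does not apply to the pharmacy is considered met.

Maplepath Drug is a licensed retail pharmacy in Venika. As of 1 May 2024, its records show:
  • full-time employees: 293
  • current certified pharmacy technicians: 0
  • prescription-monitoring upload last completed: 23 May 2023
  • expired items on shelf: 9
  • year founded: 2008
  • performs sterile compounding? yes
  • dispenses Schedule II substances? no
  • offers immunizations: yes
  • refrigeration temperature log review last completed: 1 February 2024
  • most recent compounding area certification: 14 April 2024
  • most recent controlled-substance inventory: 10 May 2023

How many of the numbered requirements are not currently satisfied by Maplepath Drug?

3

1. certified pharmacy technicians 0 < 2 → not met
2. condition 'dispenses Schedule II substances' does not hold → requirement n/a → met
3. condition 'performs sterile compounding' holds; controlled-substance inventory 357 days ago vs limit 365 → met
4. prescription-monitoring upload 344 days ago vs limit 270 → not met
5. condition 'offers immunizations' holds; expired items on shelf 9 > 5 → not met
6. refrigeration temperature log review 90 days ago vs limit 120 → met
7. compounding area certification 17 days ago vs limit 30 → met
Not met: 3 of 7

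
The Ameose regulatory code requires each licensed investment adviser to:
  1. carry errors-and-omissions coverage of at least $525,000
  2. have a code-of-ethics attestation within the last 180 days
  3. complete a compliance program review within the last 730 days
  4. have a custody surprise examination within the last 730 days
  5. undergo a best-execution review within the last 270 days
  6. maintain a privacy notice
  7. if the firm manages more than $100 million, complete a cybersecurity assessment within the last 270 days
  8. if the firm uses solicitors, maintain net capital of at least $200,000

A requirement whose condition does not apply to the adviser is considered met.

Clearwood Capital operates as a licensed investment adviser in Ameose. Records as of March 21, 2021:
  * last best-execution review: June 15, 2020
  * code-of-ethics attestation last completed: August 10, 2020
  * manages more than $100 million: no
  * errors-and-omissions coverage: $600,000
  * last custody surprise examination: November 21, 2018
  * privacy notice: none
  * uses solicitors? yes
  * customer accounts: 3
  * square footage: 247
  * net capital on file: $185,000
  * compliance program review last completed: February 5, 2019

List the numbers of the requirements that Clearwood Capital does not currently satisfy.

1. errors-and-omissions coverage $600,000 ≥ $525,000 → met
2. code-of-ethics attestation 223 days ago vs limit 180 → not met
3. compliance program review 775 days ago vs limit 730 → not met
4. custody surprise examination 851 days ago vs limit 730 → not met
5. best-execution review 279 days ago vs limit 270 → not met
6. privacy notice absent → not met
7. condition 'manages more than $100 million' does not hold → requirement n/a → met
8. condition 'uses solicitors' holds; net capital $185,000 < $200,000 → not met
Not met: 2, 3, 4, 5, 6, 8

2, 3, 4, 5, 6, 8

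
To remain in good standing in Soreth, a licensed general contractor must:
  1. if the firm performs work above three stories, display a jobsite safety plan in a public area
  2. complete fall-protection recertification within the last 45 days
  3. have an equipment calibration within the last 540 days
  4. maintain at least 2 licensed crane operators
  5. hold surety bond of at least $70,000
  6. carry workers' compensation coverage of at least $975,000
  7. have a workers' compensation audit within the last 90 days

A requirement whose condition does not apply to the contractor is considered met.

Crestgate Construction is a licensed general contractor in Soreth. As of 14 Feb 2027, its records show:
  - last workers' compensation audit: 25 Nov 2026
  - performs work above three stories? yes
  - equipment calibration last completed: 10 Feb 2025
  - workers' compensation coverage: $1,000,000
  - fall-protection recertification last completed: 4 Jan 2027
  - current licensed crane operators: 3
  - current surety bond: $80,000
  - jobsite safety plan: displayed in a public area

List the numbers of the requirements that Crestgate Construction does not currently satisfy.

1. condition 'performs work above three stories' holds; jobsite safety plan present → met
2. fall-protection recertification 41 days ago vs limit 45 → met
3. equipment calibration 734 days ago vs limit 540 → not met
4. licensed crane operators 3 ≥ 2 → met
5. surety bond $80,000 ≥ $70,000 → met
6. workers' compensation coverage $1,000,000 ≥ $975,000 → met
7. workers' compensation audit 81 days ago vs limit 90 → met
Not met: 3

3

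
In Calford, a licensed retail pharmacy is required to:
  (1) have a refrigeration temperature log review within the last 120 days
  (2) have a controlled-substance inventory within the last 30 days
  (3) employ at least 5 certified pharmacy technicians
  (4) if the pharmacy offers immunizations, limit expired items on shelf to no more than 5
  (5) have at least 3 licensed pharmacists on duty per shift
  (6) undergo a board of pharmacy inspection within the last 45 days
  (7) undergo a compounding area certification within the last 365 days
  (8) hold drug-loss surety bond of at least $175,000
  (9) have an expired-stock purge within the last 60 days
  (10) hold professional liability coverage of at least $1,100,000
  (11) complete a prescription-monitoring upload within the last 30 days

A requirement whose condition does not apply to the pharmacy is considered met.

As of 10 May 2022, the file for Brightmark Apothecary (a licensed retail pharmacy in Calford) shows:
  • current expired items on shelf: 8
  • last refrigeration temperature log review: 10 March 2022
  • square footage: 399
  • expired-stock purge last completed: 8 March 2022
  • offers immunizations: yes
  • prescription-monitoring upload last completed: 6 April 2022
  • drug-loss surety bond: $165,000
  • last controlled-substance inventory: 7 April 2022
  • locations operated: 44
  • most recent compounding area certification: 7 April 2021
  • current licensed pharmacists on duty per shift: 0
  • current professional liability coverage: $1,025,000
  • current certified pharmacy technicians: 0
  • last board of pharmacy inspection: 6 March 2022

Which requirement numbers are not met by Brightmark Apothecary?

2, 3, 4, 5, 6, 7, 8, 9, 10, 11

1. refrigeration temperature log review 61 days ago vs limit 120 → met
2. controlled-substance inventory 33 days ago vs limit 30 → not met
3. certified pharmacy technicians 0 < 5 → not met
4. condition 'offers immunizations' holds; expired items on shelf 8 > 5 → not met
5. licensed pharmacists on duty per shift 0 < 3 → not met
6. board of pharmacy inspection 65 days ago vs limit 45 → not met
7. compounding area certification 398 days ago vs limit 365 → not met
8. drug-loss surety bond $165,000 < $175,000 → not met
9. expired-stock purge 63 days ago vs limit 60 → not met
10. professional liability coverage $1,025,000 < $1,100,000 → not met
11. prescription-monitoring upload 34 days ago vs limit 30 → not met
Not met: 2, 3, 4, 5, 6, 7, 8, 9, 10, 11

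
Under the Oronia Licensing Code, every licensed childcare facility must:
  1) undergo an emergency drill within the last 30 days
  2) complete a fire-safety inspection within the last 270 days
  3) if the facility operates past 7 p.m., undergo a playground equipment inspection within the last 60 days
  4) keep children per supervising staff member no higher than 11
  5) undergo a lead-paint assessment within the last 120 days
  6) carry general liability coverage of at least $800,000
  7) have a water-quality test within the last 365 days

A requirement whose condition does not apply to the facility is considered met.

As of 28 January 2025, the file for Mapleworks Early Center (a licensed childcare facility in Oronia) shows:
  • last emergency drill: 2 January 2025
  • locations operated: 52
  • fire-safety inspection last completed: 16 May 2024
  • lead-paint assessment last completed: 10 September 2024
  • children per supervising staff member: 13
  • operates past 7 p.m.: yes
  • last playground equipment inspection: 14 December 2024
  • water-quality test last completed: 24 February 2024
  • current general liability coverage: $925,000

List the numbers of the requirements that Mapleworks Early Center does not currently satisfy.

4, 5

1. emergency drill 26 days ago vs limit 30 → met
2. fire-safety inspection 257 days ago vs limit 270 → met
3. condition 'operates past 7 p.m.' holds; playground equipment inspection 45 days ago vs limit 60 → met
4. children per supervising staff member 13 > 11 → not met
5. lead-paint assessment 140 days ago vs limit 120 → not met
6. general liability coverage $925,000 ≥ $800,000 → met
7. water-quality test 339 days ago vs limit 365 → met
Not met: 4, 5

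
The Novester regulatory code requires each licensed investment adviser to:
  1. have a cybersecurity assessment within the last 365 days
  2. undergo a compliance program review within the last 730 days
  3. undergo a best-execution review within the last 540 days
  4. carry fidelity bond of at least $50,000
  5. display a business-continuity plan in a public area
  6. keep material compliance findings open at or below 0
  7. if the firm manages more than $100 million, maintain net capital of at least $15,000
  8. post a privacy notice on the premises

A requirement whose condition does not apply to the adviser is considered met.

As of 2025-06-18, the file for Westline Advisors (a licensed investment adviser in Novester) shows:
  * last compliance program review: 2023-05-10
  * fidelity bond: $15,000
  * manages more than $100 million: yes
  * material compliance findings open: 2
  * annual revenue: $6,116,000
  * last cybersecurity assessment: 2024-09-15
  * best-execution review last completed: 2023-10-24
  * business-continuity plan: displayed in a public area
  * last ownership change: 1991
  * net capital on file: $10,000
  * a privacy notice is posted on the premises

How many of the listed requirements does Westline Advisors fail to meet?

1. cybersecurity assessment 276 days ago vs limit 365 → met
2. compliance program review 770 days ago vs limit 730 → not met
3. best-execution review 603 days ago vs limit 540 → not met
4. fidelity bond $15,000 < $50,000 → not met
5. business-continuity plan present → met
6. material compliance findings open 2 > 0 → not met
7. condition 'manages more than $100 million' holds; net capital $10,000 < $15,000 → not met
8. privacy notice present → met
Not met: 5 of 8

5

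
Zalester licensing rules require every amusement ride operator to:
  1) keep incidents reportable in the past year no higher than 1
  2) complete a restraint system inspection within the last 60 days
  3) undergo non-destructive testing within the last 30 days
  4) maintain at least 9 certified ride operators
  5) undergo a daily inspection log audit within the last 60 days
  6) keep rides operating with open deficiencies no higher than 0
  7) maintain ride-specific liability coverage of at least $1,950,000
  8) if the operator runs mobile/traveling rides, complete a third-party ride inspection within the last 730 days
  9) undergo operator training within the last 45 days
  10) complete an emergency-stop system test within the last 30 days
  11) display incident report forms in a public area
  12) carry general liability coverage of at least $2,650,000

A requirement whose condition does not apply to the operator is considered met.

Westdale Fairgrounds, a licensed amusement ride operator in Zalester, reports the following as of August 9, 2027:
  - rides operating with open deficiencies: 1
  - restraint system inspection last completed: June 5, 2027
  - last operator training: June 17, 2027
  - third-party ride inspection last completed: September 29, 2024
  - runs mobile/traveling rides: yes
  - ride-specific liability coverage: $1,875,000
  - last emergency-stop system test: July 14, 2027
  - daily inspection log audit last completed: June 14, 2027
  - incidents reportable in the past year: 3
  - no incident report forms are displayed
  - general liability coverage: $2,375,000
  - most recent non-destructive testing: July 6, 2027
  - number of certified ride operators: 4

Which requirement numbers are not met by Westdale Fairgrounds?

1, 2, 3, 4, 6, 7, 8, 9, 11, 12

1. incidents reportable in the past year 3 > 1 → not met
2. restraint system inspection 65 days ago vs limit 60 → not met
3. non-destructive testing 34 days ago vs limit 30 → not met
4. certified ride operators 4 < 9 → not met
5. daily inspection log audit 56 days ago vs limit 60 → met
6. rides operating with open deficiencies 1 > 0 → not met
7. ride-specific liability coverage $1,875,000 < $1,950,000 → not met
8. condition 'runs mobile/traveling rides' holds; third-party ride inspection 1044 days ago vs limit 730 → not met
9. operator training 53 days ago vs limit 45 → not met
10. emergency-stop system test 26 days ago vs limit 30 → met
11. incident report forms absent → not met
12. general liability coverage $2,375,000 < $2,650,000 → not met
Not met: 1, 2, 3, 4, 6, 7, 8, 9, 11, 12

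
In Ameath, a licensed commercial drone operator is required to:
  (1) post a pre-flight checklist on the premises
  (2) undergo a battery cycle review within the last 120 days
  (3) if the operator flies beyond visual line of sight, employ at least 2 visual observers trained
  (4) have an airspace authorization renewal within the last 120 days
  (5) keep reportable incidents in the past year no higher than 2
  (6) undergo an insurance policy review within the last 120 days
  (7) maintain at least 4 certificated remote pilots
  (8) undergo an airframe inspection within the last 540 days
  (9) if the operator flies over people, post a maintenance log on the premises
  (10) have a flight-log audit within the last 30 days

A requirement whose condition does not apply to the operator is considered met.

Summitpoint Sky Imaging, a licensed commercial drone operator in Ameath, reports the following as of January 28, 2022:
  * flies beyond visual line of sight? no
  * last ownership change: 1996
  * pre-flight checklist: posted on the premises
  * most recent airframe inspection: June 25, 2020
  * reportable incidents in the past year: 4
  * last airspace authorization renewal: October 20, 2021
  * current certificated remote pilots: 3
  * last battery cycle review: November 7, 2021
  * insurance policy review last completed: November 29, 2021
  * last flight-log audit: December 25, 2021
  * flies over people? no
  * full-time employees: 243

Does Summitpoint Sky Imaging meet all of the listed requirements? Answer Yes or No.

1. pre-flight checklist present → met
2. battery cycle review 82 days ago vs limit 120 → met
3. condition 'flies beyond visual line of sight' does not hold → requirement n/a → met
4. airspace authorization renewal 100 days ago vs limit 120 → met
5. reportable incidents in the past year 4 > 2 → not met
6. insurance policy review 60 days ago vs limit 120 → met
7. certificated remote pilots 3 < 4 → not met
8. airframe inspection 582 days ago vs limit 540 → not met
9. condition 'flies over people' does not hold → requirement n/a → met
10. flight-log audit 34 days ago vs limit 30 → not met
Not met: 5, 7, 8, 10

No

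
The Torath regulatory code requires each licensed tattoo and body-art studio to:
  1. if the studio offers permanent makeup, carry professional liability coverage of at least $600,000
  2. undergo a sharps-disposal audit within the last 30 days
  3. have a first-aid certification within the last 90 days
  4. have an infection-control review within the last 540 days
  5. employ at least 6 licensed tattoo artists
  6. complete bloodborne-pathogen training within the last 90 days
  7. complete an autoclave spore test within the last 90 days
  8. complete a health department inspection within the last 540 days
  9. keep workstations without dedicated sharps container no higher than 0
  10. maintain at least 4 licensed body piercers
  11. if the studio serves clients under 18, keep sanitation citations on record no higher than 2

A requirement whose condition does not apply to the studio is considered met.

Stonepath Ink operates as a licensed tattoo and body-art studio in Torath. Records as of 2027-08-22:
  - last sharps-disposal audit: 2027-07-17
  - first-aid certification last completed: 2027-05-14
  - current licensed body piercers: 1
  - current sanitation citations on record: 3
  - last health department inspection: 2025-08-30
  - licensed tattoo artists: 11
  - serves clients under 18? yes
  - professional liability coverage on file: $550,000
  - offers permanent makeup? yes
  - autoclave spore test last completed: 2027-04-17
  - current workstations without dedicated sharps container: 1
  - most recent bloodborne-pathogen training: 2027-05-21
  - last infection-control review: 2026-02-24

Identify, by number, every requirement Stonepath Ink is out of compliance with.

1. condition 'offers permanent makeup' holds; professional liability coverage $550,000 < $600,000 → not met
2. sharps-disposal audit 36 days ago vs limit 30 → not met
3. first-aid certification 100 days ago vs limit 90 → not met
4. infection-control review 544 days ago vs limit 540 → not met
5. licensed tattoo artists 11 ≥ 6 → met
6. bloodborne-pathogen training 93 days ago vs limit 90 → not met
7. autoclave spore test 127 days ago vs limit 90 → not met
8. health department inspection 722 days ago vs limit 540 → not met
9. workstations without dedicated sharps container 1 > 0 → not met
10. licensed body piercers 1 < 4 → not met
11. condition 'serves clients under 18' holds; sanitation citations on record 3 > 2 → not met
Not met: 1, 2, 3, 4, 6, 7, 8, 9, 10, 11

1, 2, 3, 4, 6, 7, 8, 9, 10, 11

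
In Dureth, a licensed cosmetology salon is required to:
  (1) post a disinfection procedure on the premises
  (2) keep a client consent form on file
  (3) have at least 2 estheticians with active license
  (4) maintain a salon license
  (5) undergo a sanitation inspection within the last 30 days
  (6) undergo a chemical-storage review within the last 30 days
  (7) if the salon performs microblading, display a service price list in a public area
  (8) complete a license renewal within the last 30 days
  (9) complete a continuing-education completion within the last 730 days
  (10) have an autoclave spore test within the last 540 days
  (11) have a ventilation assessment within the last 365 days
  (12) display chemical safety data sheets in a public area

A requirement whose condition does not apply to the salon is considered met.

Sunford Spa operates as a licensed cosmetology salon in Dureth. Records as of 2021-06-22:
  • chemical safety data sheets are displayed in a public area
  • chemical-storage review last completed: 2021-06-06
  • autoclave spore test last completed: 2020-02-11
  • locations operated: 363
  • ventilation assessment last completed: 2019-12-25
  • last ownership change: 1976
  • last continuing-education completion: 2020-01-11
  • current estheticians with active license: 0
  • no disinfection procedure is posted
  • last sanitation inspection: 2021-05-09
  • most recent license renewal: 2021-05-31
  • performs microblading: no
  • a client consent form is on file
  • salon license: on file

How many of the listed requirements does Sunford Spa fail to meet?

1. disinfection procedure absent → not met
2. client consent form present → met
3. estheticians with active license 0 < 2 → not met
4. salon license present → met
5. sanitation inspection 44 days ago vs limit 30 → not met
6. chemical-storage review 16 days ago vs limit 30 → met
7. condition 'performs microblading' does not hold → requirement n/a → met
8. license renewal 22 days ago vs limit 30 → met
9. continuing-education completion 528 days ago vs limit 730 → met
10. autoclave spore test 497 days ago vs limit 540 → met
11. ventilation assessment 545 days ago vs limit 365 → not met
12. chemical safety data sheets present → met
Not met: 4 of 12

4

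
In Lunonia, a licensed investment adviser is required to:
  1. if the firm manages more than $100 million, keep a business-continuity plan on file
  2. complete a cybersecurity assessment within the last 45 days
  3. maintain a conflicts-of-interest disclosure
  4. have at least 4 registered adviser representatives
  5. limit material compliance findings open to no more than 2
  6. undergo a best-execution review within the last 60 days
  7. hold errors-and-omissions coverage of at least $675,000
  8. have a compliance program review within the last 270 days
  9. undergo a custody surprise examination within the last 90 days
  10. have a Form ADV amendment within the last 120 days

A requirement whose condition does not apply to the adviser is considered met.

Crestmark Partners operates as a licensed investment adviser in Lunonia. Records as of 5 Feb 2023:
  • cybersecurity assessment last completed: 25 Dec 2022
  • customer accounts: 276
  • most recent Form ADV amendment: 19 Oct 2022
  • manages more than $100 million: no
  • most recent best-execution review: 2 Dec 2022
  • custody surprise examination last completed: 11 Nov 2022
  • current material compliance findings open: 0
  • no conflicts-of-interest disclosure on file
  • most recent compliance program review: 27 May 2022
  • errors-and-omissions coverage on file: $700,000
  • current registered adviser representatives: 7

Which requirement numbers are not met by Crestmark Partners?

1. condition 'manages more than $100 million' does not hold → requirement n/a → met
2. cybersecurity assessment 42 days ago vs limit 45 → met
3. conflicts-of-interest disclosure absent → not met
4. registered adviser representatives 7 ≥ 4 → met
5. material compliance findings open 0 ≤ 2 → met
6. best-execution review 65 days ago vs limit 60 → not met
7. errors-and-omissions coverage $700,000 ≥ $675,000 → met
8. compliance program review 254 days ago vs limit 270 → met
9. custody surprise examination 86 days ago vs limit 90 → met
10. Form ADV amendment 109 days ago vs limit 120 → met
Not met: 3, 6

3, 6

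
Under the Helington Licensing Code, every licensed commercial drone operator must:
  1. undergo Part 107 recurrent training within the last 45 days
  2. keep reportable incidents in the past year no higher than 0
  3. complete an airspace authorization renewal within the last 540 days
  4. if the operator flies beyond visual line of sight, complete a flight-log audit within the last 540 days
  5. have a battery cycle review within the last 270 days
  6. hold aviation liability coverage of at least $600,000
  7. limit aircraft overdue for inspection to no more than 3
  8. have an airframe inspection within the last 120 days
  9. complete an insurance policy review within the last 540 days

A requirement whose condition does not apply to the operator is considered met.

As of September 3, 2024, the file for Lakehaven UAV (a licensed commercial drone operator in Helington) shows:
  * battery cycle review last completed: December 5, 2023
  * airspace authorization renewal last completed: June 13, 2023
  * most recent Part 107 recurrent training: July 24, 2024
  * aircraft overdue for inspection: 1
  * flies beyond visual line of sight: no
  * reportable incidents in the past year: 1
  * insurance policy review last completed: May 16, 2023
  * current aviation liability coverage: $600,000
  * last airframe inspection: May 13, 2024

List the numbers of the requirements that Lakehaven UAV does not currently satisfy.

1. Part 107 recurrent training 41 days ago vs limit 45 → met
2. reportable incidents in the past year 1 > 0 → not met
3. airspace authorization renewal 448 days ago vs limit 540 → met
4. condition 'flies beyond visual line of sight' does not hold → requirement n/a → met
5. battery cycle review 273 days ago vs limit 270 → not met
6. aviation liability coverage $600,000 ≥ $600,000 → met
7. aircraft overdue for inspection 1 ≤ 3 → met
8. airframe inspection 113 days ago vs limit 120 → met
9. insurance policy review 476 days ago vs limit 540 → met
Not met: 2, 5

2, 5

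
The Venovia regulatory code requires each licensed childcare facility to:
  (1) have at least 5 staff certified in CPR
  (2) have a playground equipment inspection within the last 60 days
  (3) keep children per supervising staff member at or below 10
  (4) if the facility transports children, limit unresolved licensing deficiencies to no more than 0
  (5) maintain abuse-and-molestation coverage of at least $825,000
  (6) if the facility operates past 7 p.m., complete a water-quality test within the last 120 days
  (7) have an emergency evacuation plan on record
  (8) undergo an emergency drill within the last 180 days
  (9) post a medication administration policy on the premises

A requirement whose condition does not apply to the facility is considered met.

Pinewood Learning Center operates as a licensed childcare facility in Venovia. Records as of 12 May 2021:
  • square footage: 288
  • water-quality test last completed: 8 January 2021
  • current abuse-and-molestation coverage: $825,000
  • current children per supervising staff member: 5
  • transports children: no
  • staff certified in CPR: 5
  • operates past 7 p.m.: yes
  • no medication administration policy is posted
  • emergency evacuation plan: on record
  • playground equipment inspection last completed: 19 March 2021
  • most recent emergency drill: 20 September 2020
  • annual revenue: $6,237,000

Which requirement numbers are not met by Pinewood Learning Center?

1. staff certified in CPR 5 ≥ 5 → met
2. playground equipment inspection 54 days ago vs limit 60 → met
3. children per supervising staff member 5 ≤ 10 → met
4. condition 'transports children' does not hold → requirement n/a → met
5. abuse-and-molestation coverage $825,000 ≥ $825,000 → met
6. condition 'operates past 7 p.m.' holds; water-quality test 124 days ago vs limit 120 → not met
7. emergency evacuation plan present → met
8. emergency drill 234 days ago vs limit 180 → not met
9. medication administration policy absent → not met
Not met: 6, 8, 9

6, 8, 9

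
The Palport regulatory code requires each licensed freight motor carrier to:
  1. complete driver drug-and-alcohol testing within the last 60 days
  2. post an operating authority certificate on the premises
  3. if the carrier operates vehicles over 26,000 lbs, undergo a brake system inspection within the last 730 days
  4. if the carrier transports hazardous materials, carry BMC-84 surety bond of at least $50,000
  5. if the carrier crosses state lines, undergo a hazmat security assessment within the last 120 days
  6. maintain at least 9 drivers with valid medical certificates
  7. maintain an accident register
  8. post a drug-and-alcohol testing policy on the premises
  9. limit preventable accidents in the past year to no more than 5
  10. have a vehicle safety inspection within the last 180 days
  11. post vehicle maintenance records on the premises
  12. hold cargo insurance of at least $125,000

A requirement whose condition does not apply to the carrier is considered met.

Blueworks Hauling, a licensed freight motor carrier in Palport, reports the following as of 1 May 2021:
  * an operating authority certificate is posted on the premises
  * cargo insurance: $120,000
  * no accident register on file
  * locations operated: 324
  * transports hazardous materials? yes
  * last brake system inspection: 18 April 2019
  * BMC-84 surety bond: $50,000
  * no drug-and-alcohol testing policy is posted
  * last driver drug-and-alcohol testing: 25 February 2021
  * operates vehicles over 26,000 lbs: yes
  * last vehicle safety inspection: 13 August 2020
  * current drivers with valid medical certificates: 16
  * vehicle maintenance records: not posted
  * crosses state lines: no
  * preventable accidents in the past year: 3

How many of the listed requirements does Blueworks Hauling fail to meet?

7

1. driver drug-and-alcohol testing 65 days ago vs limit 60 → not met
2. operating authority certificate present → met
3. condition 'operates vehicles over 26,000 lbs' holds; brake system inspection 744 days ago vs limit 730 → not met
4. condition 'transports hazardous materials' holds; BMC-84 surety bond $50,000 ≥ $50,000 → met
5. condition 'crosses state lines' does not hold → requirement n/a → met
6. drivers with valid medical certificates 16 ≥ 9 → met
7. accident register absent → not met
8. drug-and-alcohol testing policy absent → not met
9. preventable accidents in the past year 3 ≤ 5 → met
10. vehicle safety inspection 261 days ago vs limit 180 → not met
11. vehicle maintenance records absent → not met
12. cargo insurance $120,000 < $125,000 → not met
Not met: 7 of 12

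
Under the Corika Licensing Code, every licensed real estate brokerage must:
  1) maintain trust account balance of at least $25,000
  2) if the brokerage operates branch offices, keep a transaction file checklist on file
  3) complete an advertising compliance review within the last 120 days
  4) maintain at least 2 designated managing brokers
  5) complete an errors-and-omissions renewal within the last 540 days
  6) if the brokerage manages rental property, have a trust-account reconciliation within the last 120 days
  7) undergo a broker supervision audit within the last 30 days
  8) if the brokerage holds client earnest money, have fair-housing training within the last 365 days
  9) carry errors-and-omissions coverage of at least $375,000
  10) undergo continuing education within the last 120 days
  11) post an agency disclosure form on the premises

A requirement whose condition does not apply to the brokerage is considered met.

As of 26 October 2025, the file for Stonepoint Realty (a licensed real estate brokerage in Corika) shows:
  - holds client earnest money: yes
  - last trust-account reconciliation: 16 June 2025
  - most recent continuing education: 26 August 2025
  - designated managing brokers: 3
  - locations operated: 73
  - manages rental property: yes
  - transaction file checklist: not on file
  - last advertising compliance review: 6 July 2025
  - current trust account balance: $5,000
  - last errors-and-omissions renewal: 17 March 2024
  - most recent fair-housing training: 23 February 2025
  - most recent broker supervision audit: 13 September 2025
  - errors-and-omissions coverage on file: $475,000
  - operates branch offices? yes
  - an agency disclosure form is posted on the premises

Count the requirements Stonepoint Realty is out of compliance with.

1. trust account balance $5,000 < $25,000 → not met
2. condition 'operates branch offices' holds; transaction file checklist absent → not met
3. advertising compliance review 112 days ago vs limit 120 → met
4. designated managing brokers 3 ≥ 2 → met
5. errors-and-omissions renewal 588 days ago vs limit 540 → not met
6. condition 'manages rental property' holds; trust-account reconciliation 132 days ago vs limit 120 → not met
7. broker supervision audit 43 days ago vs limit 30 → not met
8. condition 'holds client earnest money' holds; fair-housing training 245 days ago vs limit 365 → met
9. errors-and-omissions coverage $475,000 ≥ $375,000 → met
10. continuing education 61 days ago vs limit 120 → met
11. agency disclosure form present → met
Not met: 5 of 11

5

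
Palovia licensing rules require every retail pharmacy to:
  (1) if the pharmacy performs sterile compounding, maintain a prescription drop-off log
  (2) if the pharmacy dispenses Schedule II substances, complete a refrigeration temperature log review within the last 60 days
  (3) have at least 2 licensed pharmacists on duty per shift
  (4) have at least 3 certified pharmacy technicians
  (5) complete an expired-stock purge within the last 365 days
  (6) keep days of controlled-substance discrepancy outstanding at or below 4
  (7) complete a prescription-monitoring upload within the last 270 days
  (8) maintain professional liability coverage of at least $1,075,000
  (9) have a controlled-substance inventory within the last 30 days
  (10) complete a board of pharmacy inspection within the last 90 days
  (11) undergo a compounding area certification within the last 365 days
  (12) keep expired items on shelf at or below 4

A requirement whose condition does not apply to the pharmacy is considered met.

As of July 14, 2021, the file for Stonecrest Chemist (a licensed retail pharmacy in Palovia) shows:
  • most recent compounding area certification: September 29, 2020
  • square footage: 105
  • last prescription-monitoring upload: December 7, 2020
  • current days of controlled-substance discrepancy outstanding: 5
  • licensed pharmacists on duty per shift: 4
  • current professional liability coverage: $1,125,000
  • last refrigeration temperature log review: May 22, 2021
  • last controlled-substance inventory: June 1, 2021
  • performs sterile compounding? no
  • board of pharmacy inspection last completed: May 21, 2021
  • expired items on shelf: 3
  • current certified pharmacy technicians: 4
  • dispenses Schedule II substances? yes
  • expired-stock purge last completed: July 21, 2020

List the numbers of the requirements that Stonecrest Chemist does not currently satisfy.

1. condition 'performs sterile compounding' does not hold → requirement n/a → met
2. condition 'dispenses Schedule II substances' holds; refrigeration temperature log review 53 days ago vs limit 60 → met
3. licensed pharmacists on duty per shift 4 ≥ 2 → met
4. certified pharmacy technicians 4 ≥ 3 → met
5. expired-stock purge 358 days ago vs limit 365 → met
6. days of controlled-substance discrepancy outstanding 5 > 4 → not met
7. prescription-monitoring upload 219 days ago vs limit 270 → met
8. professional liability coverage $1,125,000 ≥ $1,075,000 → met
9. controlled-substance inventory 43 days ago vs limit 30 → not met
10. board of pharmacy inspection 54 days ago vs limit 90 → met
11. compounding area certification 288 days ago vs limit 365 → met
12. expired items on shelf 3 ≤ 4 → met
Not met: 6, 9

6, 9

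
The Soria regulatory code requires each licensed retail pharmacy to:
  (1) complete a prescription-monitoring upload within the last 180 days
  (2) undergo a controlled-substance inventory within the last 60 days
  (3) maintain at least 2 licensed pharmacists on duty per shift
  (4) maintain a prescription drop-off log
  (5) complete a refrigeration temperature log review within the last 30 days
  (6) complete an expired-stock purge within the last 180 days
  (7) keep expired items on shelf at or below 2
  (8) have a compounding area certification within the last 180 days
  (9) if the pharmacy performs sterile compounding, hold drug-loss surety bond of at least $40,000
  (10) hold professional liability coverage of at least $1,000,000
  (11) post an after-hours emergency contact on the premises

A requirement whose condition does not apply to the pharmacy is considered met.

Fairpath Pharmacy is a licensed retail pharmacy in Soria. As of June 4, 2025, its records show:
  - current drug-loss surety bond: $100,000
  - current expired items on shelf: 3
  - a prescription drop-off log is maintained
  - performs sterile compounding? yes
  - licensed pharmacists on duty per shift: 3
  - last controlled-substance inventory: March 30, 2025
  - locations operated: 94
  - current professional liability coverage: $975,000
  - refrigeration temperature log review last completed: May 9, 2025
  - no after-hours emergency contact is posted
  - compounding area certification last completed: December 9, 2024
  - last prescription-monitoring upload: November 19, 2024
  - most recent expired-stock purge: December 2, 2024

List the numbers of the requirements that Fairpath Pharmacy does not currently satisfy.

1, 2, 6, 7, 10, 11

1. prescription-monitoring upload 197 days ago vs limit 180 → not met
2. controlled-substance inventory 66 days ago vs limit 60 → not met
3. licensed pharmacists on duty per shift 3 ≥ 2 → met
4. prescription drop-off log present → met
5. refrigeration temperature log review 26 days ago vs limit 30 → met
6. expired-stock purge 184 days ago vs limit 180 → not met
7. expired items on shelf 3 > 2 → not met
8. compounding area certification 177 days ago vs limit 180 → met
9. condition 'performs sterile compounding' holds; drug-loss surety bond $100,000 ≥ $40,000 → met
10. professional liability coverage $975,000 < $1,000,000 → not met
11. after-hours emergency contact absent → not met
Not met: 1, 2, 6, 7, 10, 11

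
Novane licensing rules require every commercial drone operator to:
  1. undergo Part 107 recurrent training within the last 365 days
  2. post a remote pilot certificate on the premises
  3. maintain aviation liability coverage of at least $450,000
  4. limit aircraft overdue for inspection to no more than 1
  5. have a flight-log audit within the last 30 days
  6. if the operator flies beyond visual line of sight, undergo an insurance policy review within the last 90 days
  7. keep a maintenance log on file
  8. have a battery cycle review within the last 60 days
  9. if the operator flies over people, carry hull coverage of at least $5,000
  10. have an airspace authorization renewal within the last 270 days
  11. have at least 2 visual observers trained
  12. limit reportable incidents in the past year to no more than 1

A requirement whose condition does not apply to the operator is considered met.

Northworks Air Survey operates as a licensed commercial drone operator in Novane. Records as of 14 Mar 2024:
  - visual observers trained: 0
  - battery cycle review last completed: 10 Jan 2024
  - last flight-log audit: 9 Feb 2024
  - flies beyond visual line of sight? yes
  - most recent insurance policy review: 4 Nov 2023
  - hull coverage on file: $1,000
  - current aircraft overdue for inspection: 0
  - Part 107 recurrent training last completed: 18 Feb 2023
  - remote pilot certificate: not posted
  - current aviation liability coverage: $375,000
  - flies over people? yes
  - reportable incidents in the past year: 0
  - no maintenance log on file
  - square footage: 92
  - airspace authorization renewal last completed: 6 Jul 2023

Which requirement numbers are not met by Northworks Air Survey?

1. Part 107 recurrent training 390 days ago vs limit 365 → not met
2. remote pilot certificate absent → not met
3. aviation liability coverage $375,000 < $450,000 → not met
4. aircraft overdue for inspection 0 ≤ 1 → met
5. flight-log audit 34 days ago vs limit 30 → not met
6. condition 'flies beyond visual line of sight' holds; insurance policy review 131 days ago vs limit 90 → not met
7. maintenance log absent → not met
8. battery cycle review 64 days ago vs limit 60 → not met
9. condition 'flies over people' holds; hull coverage $1,000 < $5,000 → not met
10. airspace authorization renewal 252 days ago vs limit 270 → met
11. visual observers trained 0 < 2 → not met
12. reportable incidents in the past year 0 ≤ 1 → met
Not met: 1, 2, 3, 5, 6, 7, 8, 9, 11

1, 2, 3, 5, 6, 7, 8, 9, 11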